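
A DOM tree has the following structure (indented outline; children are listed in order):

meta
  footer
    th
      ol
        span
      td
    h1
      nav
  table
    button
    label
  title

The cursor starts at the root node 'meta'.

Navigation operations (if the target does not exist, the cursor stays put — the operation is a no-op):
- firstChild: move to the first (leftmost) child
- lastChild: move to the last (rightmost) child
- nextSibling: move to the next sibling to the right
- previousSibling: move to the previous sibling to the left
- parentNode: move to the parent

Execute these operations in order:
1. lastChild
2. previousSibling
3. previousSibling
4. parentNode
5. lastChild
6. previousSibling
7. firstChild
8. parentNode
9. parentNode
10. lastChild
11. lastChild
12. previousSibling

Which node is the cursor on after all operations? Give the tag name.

After 1 (lastChild): title
After 2 (previousSibling): table
After 3 (previousSibling): footer
After 4 (parentNode): meta
After 5 (lastChild): title
After 6 (previousSibling): table
After 7 (firstChild): button
After 8 (parentNode): table
After 9 (parentNode): meta
After 10 (lastChild): title
After 11 (lastChild): title (no-op, stayed)
After 12 (previousSibling): table

Answer: table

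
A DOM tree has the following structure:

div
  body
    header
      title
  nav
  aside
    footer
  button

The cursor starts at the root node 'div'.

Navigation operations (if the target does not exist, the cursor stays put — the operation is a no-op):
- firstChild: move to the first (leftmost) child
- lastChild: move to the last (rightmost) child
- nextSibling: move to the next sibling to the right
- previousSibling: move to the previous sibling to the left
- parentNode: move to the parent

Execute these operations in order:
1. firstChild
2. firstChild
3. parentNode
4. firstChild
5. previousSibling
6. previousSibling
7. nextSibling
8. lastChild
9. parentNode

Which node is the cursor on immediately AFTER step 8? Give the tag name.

Answer: title

Derivation:
After 1 (firstChild): body
After 2 (firstChild): header
After 3 (parentNode): body
After 4 (firstChild): header
After 5 (previousSibling): header (no-op, stayed)
After 6 (previousSibling): header (no-op, stayed)
After 7 (nextSibling): header (no-op, stayed)
After 8 (lastChild): title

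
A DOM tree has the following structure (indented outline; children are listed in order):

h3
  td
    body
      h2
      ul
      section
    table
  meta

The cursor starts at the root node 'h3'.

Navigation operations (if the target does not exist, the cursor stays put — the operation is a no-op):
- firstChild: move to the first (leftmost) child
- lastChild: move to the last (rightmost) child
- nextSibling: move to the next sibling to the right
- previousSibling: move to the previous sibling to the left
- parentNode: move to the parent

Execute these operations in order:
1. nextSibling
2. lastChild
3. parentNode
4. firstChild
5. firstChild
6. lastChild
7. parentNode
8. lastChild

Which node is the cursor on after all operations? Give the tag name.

Answer: section

Derivation:
After 1 (nextSibling): h3 (no-op, stayed)
After 2 (lastChild): meta
After 3 (parentNode): h3
After 4 (firstChild): td
After 5 (firstChild): body
After 6 (lastChild): section
After 7 (parentNode): body
After 8 (lastChild): section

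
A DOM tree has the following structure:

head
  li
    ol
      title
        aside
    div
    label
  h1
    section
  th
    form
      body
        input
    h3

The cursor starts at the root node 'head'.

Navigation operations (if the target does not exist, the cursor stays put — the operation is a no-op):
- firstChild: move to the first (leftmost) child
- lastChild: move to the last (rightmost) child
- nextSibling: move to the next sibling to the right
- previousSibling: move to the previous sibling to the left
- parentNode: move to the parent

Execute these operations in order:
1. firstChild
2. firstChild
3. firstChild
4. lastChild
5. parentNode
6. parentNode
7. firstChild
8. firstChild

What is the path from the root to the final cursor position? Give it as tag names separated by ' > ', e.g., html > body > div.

After 1 (firstChild): li
After 2 (firstChild): ol
After 3 (firstChild): title
After 4 (lastChild): aside
After 5 (parentNode): title
After 6 (parentNode): ol
After 7 (firstChild): title
After 8 (firstChild): aside

Answer: head > li > ol > title > aside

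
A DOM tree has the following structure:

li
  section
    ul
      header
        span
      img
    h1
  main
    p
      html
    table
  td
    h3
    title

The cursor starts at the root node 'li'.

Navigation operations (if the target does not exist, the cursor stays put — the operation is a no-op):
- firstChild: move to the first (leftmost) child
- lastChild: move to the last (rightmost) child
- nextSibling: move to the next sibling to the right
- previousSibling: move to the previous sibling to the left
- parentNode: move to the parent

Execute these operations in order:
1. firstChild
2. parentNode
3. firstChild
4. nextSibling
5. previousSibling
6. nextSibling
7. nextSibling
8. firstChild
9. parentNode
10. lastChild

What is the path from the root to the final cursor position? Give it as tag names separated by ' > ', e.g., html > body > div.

After 1 (firstChild): section
After 2 (parentNode): li
After 3 (firstChild): section
After 4 (nextSibling): main
After 5 (previousSibling): section
After 6 (nextSibling): main
After 7 (nextSibling): td
After 8 (firstChild): h3
After 9 (parentNode): td
After 10 (lastChild): title

Answer: li > td > title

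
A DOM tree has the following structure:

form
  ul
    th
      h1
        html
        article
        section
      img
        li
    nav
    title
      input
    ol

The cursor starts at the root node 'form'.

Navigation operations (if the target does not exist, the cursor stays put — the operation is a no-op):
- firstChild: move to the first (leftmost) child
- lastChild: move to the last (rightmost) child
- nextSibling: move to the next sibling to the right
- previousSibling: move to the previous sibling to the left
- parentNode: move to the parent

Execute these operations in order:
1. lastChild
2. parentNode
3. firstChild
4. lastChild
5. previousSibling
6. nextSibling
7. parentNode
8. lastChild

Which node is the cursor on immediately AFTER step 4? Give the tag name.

Answer: ol

Derivation:
After 1 (lastChild): ul
After 2 (parentNode): form
After 3 (firstChild): ul
After 4 (lastChild): ol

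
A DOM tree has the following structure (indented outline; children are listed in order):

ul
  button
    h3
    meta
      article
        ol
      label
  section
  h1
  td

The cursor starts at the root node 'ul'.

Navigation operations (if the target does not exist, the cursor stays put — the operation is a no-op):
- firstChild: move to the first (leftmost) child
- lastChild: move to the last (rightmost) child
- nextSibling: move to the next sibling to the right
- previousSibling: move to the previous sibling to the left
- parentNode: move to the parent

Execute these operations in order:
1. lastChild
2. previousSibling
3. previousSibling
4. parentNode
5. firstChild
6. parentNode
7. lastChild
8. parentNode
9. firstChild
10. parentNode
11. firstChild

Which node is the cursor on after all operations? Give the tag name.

After 1 (lastChild): td
After 2 (previousSibling): h1
After 3 (previousSibling): section
After 4 (parentNode): ul
After 5 (firstChild): button
After 6 (parentNode): ul
After 7 (lastChild): td
After 8 (parentNode): ul
After 9 (firstChild): button
After 10 (parentNode): ul
After 11 (firstChild): button

Answer: button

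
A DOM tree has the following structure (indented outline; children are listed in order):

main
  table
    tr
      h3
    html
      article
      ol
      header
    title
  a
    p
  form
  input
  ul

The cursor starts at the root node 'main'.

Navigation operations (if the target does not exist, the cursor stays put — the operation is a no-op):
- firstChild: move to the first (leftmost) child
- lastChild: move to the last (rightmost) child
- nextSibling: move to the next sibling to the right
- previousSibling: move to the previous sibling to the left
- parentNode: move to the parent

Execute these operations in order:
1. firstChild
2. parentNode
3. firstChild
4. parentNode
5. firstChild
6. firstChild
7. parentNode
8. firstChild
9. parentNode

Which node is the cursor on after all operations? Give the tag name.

Answer: table

Derivation:
After 1 (firstChild): table
After 2 (parentNode): main
After 3 (firstChild): table
After 4 (parentNode): main
After 5 (firstChild): table
After 6 (firstChild): tr
After 7 (parentNode): table
After 8 (firstChild): tr
After 9 (parentNode): table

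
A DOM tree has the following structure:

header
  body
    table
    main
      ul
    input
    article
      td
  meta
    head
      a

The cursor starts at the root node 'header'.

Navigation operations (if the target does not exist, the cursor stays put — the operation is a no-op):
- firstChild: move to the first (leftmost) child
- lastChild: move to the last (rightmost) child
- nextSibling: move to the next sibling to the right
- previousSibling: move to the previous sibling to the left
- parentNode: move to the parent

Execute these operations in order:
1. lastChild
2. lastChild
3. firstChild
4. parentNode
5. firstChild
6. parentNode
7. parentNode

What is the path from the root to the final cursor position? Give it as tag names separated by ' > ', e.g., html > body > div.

Answer: header > meta

Derivation:
After 1 (lastChild): meta
After 2 (lastChild): head
After 3 (firstChild): a
After 4 (parentNode): head
After 5 (firstChild): a
After 6 (parentNode): head
After 7 (parentNode): meta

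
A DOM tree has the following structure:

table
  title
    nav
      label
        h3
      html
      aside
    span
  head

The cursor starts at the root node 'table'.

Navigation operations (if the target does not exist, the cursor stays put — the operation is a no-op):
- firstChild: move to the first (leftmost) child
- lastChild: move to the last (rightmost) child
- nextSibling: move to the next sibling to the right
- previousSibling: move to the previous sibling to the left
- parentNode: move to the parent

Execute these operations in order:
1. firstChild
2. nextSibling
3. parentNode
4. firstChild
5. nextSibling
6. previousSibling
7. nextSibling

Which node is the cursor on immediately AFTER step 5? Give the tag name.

After 1 (firstChild): title
After 2 (nextSibling): head
After 3 (parentNode): table
After 4 (firstChild): title
After 5 (nextSibling): head

Answer: head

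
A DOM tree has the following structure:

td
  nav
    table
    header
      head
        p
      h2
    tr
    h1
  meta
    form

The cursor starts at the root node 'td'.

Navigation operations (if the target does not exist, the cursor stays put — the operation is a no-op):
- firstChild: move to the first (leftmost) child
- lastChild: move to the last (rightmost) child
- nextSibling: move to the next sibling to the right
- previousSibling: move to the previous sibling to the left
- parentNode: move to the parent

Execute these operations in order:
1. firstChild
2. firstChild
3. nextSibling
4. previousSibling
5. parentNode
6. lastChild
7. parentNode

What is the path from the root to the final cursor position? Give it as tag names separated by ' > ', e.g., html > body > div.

After 1 (firstChild): nav
After 2 (firstChild): table
After 3 (nextSibling): header
After 4 (previousSibling): table
After 5 (parentNode): nav
After 6 (lastChild): h1
After 7 (parentNode): nav

Answer: td > nav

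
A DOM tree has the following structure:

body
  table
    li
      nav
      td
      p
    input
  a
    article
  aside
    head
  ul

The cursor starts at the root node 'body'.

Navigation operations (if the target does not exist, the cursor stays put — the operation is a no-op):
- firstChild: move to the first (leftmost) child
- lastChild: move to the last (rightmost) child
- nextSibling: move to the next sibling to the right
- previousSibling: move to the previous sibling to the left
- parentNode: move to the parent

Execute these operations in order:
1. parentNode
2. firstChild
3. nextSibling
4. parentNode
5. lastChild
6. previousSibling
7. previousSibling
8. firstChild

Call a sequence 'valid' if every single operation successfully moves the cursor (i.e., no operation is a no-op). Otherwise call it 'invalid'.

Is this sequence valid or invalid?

Answer: invalid

Derivation:
After 1 (parentNode): body (no-op, stayed)
After 2 (firstChild): table
After 3 (nextSibling): a
After 4 (parentNode): body
After 5 (lastChild): ul
After 6 (previousSibling): aside
After 7 (previousSibling): a
After 8 (firstChild): article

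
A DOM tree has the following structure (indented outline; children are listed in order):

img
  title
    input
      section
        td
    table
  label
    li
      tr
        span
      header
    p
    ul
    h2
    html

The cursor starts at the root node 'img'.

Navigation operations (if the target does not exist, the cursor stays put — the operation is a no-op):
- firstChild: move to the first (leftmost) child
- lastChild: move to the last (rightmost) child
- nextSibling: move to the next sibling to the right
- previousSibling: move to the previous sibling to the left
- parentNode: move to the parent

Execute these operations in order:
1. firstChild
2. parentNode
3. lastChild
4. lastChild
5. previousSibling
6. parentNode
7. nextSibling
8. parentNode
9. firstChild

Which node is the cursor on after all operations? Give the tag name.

After 1 (firstChild): title
After 2 (parentNode): img
After 3 (lastChild): label
After 4 (lastChild): html
After 5 (previousSibling): h2
After 6 (parentNode): label
After 7 (nextSibling): label (no-op, stayed)
After 8 (parentNode): img
After 9 (firstChild): title

Answer: title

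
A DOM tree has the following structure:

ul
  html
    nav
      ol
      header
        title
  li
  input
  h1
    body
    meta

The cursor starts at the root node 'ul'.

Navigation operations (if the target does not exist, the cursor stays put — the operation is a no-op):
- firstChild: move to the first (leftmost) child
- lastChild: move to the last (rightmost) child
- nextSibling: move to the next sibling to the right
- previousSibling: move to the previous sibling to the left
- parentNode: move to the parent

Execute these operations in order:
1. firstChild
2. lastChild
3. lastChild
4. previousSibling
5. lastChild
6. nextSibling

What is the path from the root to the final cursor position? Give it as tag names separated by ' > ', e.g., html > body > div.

Answer: ul > html > nav > header

Derivation:
After 1 (firstChild): html
After 2 (lastChild): nav
After 3 (lastChild): header
After 4 (previousSibling): ol
After 5 (lastChild): ol (no-op, stayed)
After 6 (nextSibling): header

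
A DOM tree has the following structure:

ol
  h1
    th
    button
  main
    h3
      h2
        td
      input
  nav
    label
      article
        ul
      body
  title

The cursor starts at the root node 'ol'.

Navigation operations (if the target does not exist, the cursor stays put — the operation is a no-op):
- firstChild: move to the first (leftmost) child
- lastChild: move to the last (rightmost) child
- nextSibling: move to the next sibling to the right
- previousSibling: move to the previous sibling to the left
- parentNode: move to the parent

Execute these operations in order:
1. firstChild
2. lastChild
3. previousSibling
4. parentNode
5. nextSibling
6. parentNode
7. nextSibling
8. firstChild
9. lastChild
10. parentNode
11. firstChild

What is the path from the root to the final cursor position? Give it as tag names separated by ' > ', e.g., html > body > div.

Answer: ol > h1 > th

Derivation:
After 1 (firstChild): h1
After 2 (lastChild): button
After 3 (previousSibling): th
After 4 (parentNode): h1
After 5 (nextSibling): main
After 6 (parentNode): ol
After 7 (nextSibling): ol (no-op, stayed)
After 8 (firstChild): h1
After 9 (lastChild): button
After 10 (parentNode): h1
After 11 (firstChild): th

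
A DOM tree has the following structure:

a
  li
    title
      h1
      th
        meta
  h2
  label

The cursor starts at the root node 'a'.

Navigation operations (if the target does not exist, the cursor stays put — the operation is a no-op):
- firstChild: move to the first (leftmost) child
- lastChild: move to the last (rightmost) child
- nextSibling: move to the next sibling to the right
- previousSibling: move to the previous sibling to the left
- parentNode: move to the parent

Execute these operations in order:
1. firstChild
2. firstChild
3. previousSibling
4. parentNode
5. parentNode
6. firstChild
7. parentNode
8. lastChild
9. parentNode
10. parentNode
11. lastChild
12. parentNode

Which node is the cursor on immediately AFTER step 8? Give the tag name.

Answer: label

Derivation:
After 1 (firstChild): li
After 2 (firstChild): title
After 3 (previousSibling): title (no-op, stayed)
After 4 (parentNode): li
After 5 (parentNode): a
After 6 (firstChild): li
After 7 (parentNode): a
After 8 (lastChild): label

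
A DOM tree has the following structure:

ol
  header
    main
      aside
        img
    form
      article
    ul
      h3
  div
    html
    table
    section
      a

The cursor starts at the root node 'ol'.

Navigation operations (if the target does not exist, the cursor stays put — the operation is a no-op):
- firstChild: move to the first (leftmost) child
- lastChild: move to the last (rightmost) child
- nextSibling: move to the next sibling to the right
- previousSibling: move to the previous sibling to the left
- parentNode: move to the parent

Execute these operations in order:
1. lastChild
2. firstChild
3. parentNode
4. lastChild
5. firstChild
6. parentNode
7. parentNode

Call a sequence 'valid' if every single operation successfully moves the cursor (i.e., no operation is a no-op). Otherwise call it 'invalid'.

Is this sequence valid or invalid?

After 1 (lastChild): div
After 2 (firstChild): html
After 3 (parentNode): div
After 4 (lastChild): section
After 5 (firstChild): a
After 6 (parentNode): section
After 7 (parentNode): div

Answer: valid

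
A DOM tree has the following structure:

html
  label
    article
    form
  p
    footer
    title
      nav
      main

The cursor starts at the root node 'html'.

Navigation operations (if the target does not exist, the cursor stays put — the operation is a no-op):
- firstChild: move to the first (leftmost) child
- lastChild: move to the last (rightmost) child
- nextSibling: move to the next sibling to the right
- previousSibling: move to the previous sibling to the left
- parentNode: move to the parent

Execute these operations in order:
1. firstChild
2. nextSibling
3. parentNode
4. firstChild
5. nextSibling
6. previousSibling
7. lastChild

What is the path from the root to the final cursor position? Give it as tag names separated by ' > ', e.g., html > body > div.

Answer: html > label > form

Derivation:
After 1 (firstChild): label
After 2 (nextSibling): p
After 3 (parentNode): html
After 4 (firstChild): label
After 5 (nextSibling): p
After 6 (previousSibling): label
After 7 (lastChild): form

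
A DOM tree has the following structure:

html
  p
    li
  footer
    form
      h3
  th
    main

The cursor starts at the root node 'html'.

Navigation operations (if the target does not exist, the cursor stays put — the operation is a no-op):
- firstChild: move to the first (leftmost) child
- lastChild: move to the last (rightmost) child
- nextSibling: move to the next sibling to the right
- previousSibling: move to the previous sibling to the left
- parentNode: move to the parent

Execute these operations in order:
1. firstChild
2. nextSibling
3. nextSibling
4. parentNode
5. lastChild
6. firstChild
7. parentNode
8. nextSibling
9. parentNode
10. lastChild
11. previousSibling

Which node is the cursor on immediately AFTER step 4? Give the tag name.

Answer: html

Derivation:
After 1 (firstChild): p
After 2 (nextSibling): footer
After 3 (nextSibling): th
After 4 (parentNode): html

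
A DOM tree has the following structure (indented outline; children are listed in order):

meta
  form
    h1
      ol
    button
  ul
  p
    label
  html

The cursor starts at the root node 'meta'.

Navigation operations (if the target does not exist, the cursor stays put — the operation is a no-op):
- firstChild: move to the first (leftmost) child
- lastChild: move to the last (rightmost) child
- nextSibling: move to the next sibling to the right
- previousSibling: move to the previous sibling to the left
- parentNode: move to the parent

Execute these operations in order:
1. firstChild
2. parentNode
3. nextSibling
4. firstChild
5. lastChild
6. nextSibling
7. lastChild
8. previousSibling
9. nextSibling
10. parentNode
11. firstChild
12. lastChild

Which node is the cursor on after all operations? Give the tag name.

Answer: ol

Derivation:
After 1 (firstChild): form
After 2 (parentNode): meta
After 3 (nextSibling): meta (no-op, stayed)
After 4 (firstChild): form
After 5 (lastChild): button
After 6 (nextSibling): button (no-op, stayed)
After 7 (lastChild): button (no-op, stayed)
After 8 (previousSibling): h1
After 9 (nextSibling): button
After 10 (parentNode): form
After 11 (firstChild): h1
After 12 (lastChild): ol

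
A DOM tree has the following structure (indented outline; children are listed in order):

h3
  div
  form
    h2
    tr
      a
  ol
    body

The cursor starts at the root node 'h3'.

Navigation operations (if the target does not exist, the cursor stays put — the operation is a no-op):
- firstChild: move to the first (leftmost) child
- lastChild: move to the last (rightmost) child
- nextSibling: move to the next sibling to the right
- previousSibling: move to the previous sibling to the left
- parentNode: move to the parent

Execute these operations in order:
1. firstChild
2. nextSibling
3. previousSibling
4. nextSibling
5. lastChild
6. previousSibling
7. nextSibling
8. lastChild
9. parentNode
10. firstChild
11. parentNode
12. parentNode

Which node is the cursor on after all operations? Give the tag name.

Answer: form

Derivation:
After 1 (firstChild): div
After 2 (nextSibling): form
After 3 (previousSibling): div
After 4 (nextSibling): form
After 5 (lastChild): tr
After 6 (previousSibling): h2
After 7 (nextSibling): tr
After 8 (lastChild): a
After 9 (parentNode): tr
After 10 (firstChild): a
After 11 (parentNode): tr
After 12 (parentNode): form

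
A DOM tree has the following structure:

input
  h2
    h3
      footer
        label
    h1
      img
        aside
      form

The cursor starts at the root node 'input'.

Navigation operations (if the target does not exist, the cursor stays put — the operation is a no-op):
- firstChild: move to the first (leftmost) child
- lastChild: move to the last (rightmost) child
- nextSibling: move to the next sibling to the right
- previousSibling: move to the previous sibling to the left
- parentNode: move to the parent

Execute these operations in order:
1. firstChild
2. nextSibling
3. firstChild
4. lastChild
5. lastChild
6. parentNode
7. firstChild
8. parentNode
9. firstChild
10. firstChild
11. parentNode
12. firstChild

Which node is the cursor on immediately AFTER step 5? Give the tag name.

After 1 (firstChild): h2
After 2 (nextSibling): h2 (no-op, stayed)
After 3 (firstChild): h3
After 4 (lastChild): footer
After 5 (lastChild): label

Answer: label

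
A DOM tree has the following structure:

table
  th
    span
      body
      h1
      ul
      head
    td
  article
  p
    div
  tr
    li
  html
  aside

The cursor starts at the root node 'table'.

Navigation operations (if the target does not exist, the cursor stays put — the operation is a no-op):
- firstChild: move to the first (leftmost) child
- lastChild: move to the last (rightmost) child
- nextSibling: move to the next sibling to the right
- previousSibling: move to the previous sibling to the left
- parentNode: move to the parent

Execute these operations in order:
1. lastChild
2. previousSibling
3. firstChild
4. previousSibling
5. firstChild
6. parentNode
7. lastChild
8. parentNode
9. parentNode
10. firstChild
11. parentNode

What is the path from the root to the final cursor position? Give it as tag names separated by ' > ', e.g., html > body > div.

After 1 (lastChild): aside
After 2 (previousSibling): html
After 3 (firstChild): html (no-op, stayed)
After 4 (previousSibling): tr
After 5 (firstChild): li
After 6 (parentNode): tr
After 7 (lastChild): li
After 8 (parentNode): tr
After 9 (parentNode): table
After 10 (firstChild): th
After 11 (parentNode): table

Answer: table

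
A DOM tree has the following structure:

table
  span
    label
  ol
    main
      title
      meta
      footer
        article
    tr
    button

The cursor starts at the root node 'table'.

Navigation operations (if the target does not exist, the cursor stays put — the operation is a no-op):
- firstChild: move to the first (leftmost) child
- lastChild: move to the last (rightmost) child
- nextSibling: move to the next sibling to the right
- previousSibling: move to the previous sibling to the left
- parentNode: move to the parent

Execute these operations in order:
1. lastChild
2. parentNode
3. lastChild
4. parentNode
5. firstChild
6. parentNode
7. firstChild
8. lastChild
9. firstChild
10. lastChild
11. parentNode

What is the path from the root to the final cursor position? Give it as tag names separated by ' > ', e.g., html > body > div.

After 1 (lastChild): ol
After 2 (parentNode): table
After 3 (lastChild): ol
After 4 (parentNode): table
After 5 (firstChild): span
After 6 (parentNode): table
After 7 (firstChild): span
After 8 (lastChild): label
After 9 (firstChild): label (no-op, stayed)
After 10 (lastChild): label (no-op, stayed)
After 11 (parentNode): span

Answer: table > span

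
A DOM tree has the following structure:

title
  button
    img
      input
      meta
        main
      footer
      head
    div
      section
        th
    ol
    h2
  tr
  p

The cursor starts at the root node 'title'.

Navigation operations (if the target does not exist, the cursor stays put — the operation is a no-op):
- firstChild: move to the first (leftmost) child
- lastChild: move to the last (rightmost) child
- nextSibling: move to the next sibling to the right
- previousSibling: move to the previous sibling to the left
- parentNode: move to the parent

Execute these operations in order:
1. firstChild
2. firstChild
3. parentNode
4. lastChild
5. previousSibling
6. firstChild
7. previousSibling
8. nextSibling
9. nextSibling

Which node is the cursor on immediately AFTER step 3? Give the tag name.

Answer: button

Derivation:
After 1 (firstChild): button
After 2 (firstChild): img
After 3 (parentNode): button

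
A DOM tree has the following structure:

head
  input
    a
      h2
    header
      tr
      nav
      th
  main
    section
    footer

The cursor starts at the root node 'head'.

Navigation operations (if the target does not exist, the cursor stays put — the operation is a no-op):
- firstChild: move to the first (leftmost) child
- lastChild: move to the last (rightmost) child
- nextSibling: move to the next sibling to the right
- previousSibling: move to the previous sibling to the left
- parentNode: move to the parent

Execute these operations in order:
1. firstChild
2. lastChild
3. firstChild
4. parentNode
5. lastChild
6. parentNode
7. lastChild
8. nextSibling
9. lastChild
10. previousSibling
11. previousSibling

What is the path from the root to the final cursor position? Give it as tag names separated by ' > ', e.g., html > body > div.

Answer: head > input > header > tr

Derivation:
After 1 (firstChild): input
After 2 (lastChild): header
After 3 (firstChild): tr
After 4 (parentNode): header
After 5 (lastChild): th
After 6 (parentNode): header
After 7 (lastChild): th
After 8 (nextSibling): th (no-op, stayed)
After 9 (lastChild): th (no-op, stayed)
After 10 (previousSibling): nav
After 11 (previousSibling): tr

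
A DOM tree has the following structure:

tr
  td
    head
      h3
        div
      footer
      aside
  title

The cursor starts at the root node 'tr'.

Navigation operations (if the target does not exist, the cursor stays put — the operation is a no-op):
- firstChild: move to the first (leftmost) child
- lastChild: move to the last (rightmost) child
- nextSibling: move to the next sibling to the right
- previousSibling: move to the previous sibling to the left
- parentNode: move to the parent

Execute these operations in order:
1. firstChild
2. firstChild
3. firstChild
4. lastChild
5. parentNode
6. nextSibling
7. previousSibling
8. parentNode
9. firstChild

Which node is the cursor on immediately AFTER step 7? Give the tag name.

Answer: h3

Derivation:
After 1 (firstChild): td
After 2 (firstChild): head
After 3 (firstChild): h3
After 4 (lastChild): div
After 5 (parentNode): h3
After 6 (nextSibling): footer
After 7 (previousSibling): h3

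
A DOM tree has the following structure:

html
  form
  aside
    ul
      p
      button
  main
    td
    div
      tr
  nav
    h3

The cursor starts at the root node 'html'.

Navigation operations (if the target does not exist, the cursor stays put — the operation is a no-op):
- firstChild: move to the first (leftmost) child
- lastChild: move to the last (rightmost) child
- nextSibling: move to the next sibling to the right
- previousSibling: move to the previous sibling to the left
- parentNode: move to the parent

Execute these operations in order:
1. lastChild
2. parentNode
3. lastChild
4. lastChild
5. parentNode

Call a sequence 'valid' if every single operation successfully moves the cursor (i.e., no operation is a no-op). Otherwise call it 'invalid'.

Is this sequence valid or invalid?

Answer: valid

Derivation:
After 1 (lastChild): nav
After 2 (parentNode): html
After 3 (lastChild): nav
After 4 (lastChild): h3
After 5 (parentNode): nav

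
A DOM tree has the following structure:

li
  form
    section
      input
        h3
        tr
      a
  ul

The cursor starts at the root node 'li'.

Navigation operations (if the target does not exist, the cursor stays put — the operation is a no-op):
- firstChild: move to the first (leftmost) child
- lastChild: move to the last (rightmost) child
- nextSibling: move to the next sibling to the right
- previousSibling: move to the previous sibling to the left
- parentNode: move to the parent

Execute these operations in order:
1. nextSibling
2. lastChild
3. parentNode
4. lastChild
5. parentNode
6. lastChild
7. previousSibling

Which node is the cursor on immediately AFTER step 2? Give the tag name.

After 1 (nextSibling): li (no-op, stayed)
After 2 (lastChild): ul

Answer: ul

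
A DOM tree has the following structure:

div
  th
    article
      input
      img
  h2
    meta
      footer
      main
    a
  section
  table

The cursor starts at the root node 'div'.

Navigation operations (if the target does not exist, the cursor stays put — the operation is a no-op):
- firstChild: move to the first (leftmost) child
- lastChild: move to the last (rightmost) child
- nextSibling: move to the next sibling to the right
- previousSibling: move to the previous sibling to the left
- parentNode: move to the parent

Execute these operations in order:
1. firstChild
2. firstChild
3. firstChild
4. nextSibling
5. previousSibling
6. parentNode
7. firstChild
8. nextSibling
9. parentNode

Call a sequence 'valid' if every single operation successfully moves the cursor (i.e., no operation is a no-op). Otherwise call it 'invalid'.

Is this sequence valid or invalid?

Answer: valid

Derivation:
After 1 (firstChild): th
After 2 (firstChild): article
After 3 (firstChild): input
After 4 (nextSibling): img
After 5 (previousSibling): input
After 6 (parentNode): article
After 7 (firstChild): input
After 8 (nextSibling): img
After 9 (parentNode): article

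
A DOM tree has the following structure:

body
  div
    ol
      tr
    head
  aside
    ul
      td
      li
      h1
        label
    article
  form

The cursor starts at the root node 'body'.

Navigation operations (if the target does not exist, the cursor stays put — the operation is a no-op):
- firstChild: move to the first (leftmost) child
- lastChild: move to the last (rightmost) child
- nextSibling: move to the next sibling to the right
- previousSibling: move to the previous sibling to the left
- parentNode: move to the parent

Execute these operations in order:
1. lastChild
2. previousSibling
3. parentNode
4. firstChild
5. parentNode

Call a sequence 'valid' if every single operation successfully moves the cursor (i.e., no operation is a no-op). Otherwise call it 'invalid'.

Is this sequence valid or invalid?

After 1 (lastChild): form
After 2 (previousSibling): aside
After 3 (parentNode): body
After 4 (firstChild): div
After 5 (parentNode): body

Answer: valid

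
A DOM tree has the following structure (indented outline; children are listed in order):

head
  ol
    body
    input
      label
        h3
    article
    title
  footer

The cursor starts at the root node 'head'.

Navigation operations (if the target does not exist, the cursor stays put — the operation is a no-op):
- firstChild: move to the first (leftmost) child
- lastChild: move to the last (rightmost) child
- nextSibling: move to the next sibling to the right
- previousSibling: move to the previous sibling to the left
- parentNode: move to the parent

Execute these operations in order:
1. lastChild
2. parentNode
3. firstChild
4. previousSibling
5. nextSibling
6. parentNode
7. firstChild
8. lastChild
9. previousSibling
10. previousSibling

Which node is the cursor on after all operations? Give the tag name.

Answer: input

Derivation:
After 1 (lastChild): footer
After 2 (parentNode): head
After 3 (firstChild): ol
After 4 (previousSibling): ol (no-op, stayed)
After 5 (nextSibling): footer
After 6 (parentNode): head
After 7 (firstChild): ol
After 8 (lastChild): title
After 9 (previousSibling): article
After 10 (previousSibling): input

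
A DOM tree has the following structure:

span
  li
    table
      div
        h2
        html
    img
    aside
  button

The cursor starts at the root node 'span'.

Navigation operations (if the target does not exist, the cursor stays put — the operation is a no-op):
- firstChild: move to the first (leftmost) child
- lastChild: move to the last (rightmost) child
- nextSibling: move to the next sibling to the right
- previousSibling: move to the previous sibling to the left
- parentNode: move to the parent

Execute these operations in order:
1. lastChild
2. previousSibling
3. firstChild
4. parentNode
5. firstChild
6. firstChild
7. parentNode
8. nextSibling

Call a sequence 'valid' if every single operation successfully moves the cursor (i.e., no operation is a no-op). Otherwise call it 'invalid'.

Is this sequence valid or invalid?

Answer: valid

Derivation:
After 1 (lastChild): button
After 2 (previousSibling): li
After 3 (firstChild): table
After 4 (parentNode): li
After 5 (firstChild): table
After 6 (firstChild): div
After 7 (parentNode): table
After 8 (nextSibling): img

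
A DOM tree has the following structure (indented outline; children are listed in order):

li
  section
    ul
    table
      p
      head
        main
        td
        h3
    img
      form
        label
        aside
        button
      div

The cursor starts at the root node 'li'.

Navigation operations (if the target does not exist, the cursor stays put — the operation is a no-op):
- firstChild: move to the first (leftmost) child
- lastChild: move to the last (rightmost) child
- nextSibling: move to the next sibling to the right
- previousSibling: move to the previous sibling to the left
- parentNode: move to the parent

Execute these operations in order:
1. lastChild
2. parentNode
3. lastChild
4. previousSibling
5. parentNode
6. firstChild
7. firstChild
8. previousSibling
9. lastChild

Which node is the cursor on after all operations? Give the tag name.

Answer: ul

Derivation:
After 1 (lastChild): section
After 2 (parentNode): li
After 3 (lastChild): section
After 4 (previousSibling): section (no-op, stayed)
After 5 (parentNode): li
After 6 (firstChild): section
After 7 (firstChild): ul
After 8 (previousSibling): ul (no-op, stayed)
After 9 (lastChild): ul (no-op, stayed)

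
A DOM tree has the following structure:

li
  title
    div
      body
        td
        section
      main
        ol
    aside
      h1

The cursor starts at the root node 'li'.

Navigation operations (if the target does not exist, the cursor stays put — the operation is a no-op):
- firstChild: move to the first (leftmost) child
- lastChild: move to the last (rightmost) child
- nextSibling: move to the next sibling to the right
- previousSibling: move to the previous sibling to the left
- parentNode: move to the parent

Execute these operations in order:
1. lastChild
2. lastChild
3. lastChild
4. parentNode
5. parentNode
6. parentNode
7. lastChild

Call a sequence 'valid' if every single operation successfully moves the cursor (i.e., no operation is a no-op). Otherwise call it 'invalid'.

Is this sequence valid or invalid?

Answer: valid

Derivation:
After 1 (lastChild): title
After 2 (lastChild): aside
After 3 (lastChild): h1
After 4 (parentNode): aside
After 5 (parentNode): title
After 6 (parentNode): li
After 7 (lastChild): title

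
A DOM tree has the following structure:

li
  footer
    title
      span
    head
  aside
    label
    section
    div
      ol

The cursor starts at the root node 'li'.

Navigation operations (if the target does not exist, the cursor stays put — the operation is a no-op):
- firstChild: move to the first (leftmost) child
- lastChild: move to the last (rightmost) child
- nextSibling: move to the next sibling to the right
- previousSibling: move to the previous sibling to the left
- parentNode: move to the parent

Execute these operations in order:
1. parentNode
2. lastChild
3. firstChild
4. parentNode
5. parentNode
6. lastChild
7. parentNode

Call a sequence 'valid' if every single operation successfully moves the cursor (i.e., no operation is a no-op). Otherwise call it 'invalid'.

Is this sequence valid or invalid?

Answer: invalid

Derivation:
After 1 (parentNode): li (no-op, stayed)
After 2 (lastChild): aside
After 3 (firstChild): label
After 4 (parentNode): aside
After 5 (parentNode): li
After 6 (lastChild): aside
After 7 (parentNode): li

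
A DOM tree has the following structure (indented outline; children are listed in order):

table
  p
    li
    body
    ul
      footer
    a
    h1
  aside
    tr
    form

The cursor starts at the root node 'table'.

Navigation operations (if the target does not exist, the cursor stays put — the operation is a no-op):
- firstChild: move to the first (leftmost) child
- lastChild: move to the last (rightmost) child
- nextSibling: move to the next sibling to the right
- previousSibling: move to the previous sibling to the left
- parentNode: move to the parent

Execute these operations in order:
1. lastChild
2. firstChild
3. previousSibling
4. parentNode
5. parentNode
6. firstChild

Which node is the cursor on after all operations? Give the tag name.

After 1 (lastChild): aside
After 2 (firstChild): tr
After 3 (previousSibling): tr (no-op, stayed)
After 4 (parentNode): aside
After 5 (parentNode): table
After 6 (firstChild): p

Answer: p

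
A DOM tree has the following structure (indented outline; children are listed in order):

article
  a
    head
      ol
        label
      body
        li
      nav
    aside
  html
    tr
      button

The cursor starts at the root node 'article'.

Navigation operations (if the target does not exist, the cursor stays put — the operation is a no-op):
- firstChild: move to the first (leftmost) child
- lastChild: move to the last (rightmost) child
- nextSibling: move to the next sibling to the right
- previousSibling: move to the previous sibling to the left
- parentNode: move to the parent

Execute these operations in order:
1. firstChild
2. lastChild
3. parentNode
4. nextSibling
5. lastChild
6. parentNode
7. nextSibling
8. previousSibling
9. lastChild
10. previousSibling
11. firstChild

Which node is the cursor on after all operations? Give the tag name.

Answer: ol

Derivation:
After 1 (firstChild): a
After 2 (lastChild): aside
After 3 (parentNode): a
After 4 (nextSibling): html
After 5 (lastChild): tr
After 6 (parentNode): html
After 7 (nextSibling): html (no-op, stayed)
After 8 (previousSibling): a
After 9 (lastChild): aside
After 10 (previousSibling): head
After 11 (firstChild): ol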